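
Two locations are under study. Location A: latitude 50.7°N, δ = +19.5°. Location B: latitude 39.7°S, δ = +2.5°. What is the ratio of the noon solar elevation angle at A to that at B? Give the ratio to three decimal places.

A: 90° − |50.7 − (19.5)| = 58.80°.
B: 90° − |-39.7 − (2.5)| = 47.80°.
Ratio A/B = 58.8000 / 47.8000 = 1.2301.

1.230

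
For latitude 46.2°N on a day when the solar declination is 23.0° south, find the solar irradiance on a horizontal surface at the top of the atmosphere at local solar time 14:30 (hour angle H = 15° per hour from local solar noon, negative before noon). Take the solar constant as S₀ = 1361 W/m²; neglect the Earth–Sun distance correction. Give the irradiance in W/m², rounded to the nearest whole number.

304 W/m²

Hour angle H = 15° × (14.5 − 12) = 37.50°.
cos θ_z = sin φ sin δ + cos φ cos δ cos H = (0.7218)(-0.3907) + (0.6921)(0.9205)(0.7934) = 0.2235.
Top-of-atmosphere irradiance = S₀ cos θ_z = 1361 × 0.2235 = 304.18 W/m².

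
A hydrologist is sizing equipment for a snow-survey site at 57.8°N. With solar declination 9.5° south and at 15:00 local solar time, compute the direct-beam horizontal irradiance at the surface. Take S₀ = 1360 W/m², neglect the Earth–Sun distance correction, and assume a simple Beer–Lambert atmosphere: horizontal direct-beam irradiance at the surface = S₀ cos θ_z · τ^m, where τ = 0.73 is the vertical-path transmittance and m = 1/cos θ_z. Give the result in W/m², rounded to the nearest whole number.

Hour angle H = 15° × (15 − 12) = 45.00°.
cos θ_z = sin φ sin δ + cos φ cos δ cos H = (0.8462)(-0.1650) + (0.5329)(0.9863)(0.7071) = 0.2320.
Air mass m = 1/cos θ_z = 1/0.2320 = 4.310; τ^m = 0.73^4.310 = 0.2576.
Surface direct beam = 1360 × 0.2320 × 0.2576 = 81.28 W/m².

81 W/m²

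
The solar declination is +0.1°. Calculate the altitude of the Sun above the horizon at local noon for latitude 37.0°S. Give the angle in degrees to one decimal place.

52.9°

At local solar noon the hour angle is zero, so the elevation is 90° − |φ − δ| = 90° − |-37.0° − (0.1°)| = 90° − 37.1° = 52.9°.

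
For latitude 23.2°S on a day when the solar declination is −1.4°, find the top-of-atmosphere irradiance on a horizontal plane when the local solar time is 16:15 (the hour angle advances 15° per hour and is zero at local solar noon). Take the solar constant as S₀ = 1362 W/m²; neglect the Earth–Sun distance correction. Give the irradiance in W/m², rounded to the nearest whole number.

Hour angle H = 15° × (16.25 − 12) = 63.75°.
cos θ_z = sin(-23.2°) sin(-1.4°) + cos(-23.2°) cos(-1.4°) cos(63.75°) = 0.0096 + 0.4064 = 0.4160.
Top-of-atmosphere irradiance = S₀ cos θ_z = 1362 × 0.4160 = 566.59 W/m².

567 W/m²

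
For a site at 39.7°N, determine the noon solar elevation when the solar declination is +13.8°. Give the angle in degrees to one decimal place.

64.1°

At local solar noon the hour angle is zero, so the elevation is 90° − |φ − δ| = 90° − |39.7° − (13.8°)| = 90° − 25.9° = 64.1°.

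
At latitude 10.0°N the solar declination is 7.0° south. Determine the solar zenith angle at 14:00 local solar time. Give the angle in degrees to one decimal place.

Hour angle H = 15° × (14 − 12) = 30.00°.
With φ = 10.0°, δ = -7.0°, H = 30.00°: sin φ sin δ = -0.0212, cos φ cos δ cos H = 0.8465, so cos θ_z = 0.8253.
θ_z = arccos(0.8253) = 34.38°.

34.4°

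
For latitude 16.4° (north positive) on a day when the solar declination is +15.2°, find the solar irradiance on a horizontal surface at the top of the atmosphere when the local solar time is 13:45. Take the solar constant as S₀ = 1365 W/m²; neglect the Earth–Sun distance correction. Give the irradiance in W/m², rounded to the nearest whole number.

1234 W/m²

Hour angle H = 15° × (13.75 − 12) = 26.25°.
cos θ_z = sin φ sin δ + cos φ cos δ cos H = (0.2823)(0.2622) + (0.9593)(0.9650)(0.8969) = 0.9043.
Top-of-atmosphere irradiance = S₀ cos θ_z = 1365 × 0.9043 = 1234.37 W/m².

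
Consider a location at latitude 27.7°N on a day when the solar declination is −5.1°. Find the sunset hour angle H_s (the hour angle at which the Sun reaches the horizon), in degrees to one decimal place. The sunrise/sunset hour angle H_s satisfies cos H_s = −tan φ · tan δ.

cos H_s = −tan(27.7°) · tan(-5.1°) = 0.0469, so H_s = arccos(0.0469) = 87.31°.

87.3°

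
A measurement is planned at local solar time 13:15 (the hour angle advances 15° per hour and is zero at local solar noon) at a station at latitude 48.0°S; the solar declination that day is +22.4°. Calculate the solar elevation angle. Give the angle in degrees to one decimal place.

17.6°

Hour angle H = 15° × (13.25 − 12) = 18.75°.
cos θ_z = sin(-48.0°) sin(22.4°) + cos(-48.0°) cos(22.4°) cos(18.75°) = -0.2832 + 0.5858 = 0.3026.
θ_z = arccos(0.3026) = 72.39°, so the elevation is 90° − 72.39° = 17.61°.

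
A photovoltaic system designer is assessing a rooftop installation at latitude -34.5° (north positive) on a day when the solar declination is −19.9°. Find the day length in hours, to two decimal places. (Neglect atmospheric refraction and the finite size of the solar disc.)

13.92 hours

cos H_s = −tan(-34.5°) · tan(-19.9°) = -0.2488, so H_s = arccos(-0.2488) = 104.41°.
Day length = 2 H_s / 15° h⁻¹ = 208.82° / 15 = 13.921 h.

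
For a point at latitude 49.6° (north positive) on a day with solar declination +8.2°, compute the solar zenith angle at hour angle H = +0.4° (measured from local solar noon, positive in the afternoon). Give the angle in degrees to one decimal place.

41.4°

cos θ_z = sin(49.6°) sin(8.2°) + cos(49.6°) cos(8.2°) cos(0.40°) = 0.1086 + 0.6415 = 0.7501.
θ_z = arccos(0.7501) = 41.40°.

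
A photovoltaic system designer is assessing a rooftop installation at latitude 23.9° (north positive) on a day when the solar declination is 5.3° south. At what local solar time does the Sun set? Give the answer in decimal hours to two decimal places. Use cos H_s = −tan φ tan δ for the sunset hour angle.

17.84 h

−tan φ tan δ = −(0.4431)(-0.0928) = 0.0411; H_s = arccos(0.0411) = 87.64°.
Sunset is at 12 + H_s/15 = 12 + 5.843 = 17.843 h local solar time.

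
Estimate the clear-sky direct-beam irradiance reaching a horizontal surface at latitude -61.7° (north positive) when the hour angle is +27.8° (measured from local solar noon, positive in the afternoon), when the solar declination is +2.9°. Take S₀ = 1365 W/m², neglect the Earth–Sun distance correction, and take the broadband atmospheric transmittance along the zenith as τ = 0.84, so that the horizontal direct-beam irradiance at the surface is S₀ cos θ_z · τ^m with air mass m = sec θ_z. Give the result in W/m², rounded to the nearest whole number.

With φ = -61.7°, δ = 2.9°, H = 27.80°: sin φ sin δ = -0.0445, cos φ cos δ cos H = 0.4188, so cos θ_z = 0.3743.
Air mass m = 1/cos θ_z = 1/0.3743 = 2.672; τ^m = 0.84^2.672 = 0.6276.
Surface direct beam = 1365 × 0.3743 × 0.6276 = 320.65 W/m².

321 W/m²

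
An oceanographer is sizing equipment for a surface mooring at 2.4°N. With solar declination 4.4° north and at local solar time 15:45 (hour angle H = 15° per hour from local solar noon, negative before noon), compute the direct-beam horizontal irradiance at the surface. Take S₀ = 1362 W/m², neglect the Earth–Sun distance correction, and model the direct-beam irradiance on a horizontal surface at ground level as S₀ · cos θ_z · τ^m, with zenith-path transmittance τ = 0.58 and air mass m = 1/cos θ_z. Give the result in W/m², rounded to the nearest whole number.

285 W/m²

Hour angle H = 15° × (15.75 − 12) = 56.25°.
cos θ_z = sin(2.4°) sin(4.4°) + cos(2.4°) cos(4.4°) cos(56.25°) = 0.0032 + 0.5534 = 0.5566.
Air mass m = 1/cos θ_z = 1/0.5566 = 1.797; τ^m = 0.58^1.797 = 0.3757.
Surface direct beam = 1362 × 0.5566 × 0.3757 = 284.81 W/m².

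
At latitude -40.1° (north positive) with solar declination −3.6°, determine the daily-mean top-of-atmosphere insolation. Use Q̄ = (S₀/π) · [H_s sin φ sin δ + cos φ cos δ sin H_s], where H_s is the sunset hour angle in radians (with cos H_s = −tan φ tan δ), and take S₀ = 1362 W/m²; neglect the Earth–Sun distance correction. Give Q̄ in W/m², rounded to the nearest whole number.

359 W/m²

The sunset hour angle satisfies cos H_s = −tan φ tan δ = -0.0530, giving H_s = 93.04°. In radians, H_s = 1.6239.
H_s sin φ sin δ = 1.6239 × -0.6441 × -0.0628 = 0.0657.
cos φ cos δ sin H_s = 0.7649 × 0.9980 × 0.9986 = 0.7623.
Q̄ = (1362/π) × (0.0657 + 0.7623) = 433.54 × 0.8280 = 358.97 W/m².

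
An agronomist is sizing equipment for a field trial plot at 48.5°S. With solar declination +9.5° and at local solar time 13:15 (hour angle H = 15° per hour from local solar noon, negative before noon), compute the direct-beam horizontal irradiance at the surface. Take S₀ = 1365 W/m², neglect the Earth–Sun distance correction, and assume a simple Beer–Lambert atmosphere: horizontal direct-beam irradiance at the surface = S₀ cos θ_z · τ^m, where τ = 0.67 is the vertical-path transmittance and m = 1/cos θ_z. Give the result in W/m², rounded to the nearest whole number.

Hour angle H = 15° × (13.25 − 12) = 18.75°.
cos θ_z = sin φ sin δ + cos φ cos δ cos H = (-0.7490)(0.1650) + (0.6626)(0.9863)(0.9469) = 0.4952.
Air mass m = 1/cos θ_z = 1/0.4952 = 2.019; τ^m = 0.67^2.019 = 0.4455.
Surface direct beam = 1365 × 0.4952 × 0.4455 = 301.13 W/m².

301 W/m²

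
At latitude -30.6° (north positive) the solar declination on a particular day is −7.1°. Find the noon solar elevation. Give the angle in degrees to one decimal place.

66.5°

At local solar noon the hour angle is zero, so the elevation is 90° − |φ − δ| = 90° − |-30.6° − (-7.1°)| = 90° − 23.5° = 66.5°.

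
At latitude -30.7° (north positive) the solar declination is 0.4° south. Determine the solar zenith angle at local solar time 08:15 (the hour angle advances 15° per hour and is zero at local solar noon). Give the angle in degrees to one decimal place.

Hour angle H = 15° × (8.25 − 12) = -56.25°.
With φ = -30.7°, δ = -0.4°, H = -56.25°: sin φ sin δ = 0.0036, cos φ cos δ cos H = 0.4777, so cos θ_z = 0.4813.
θ_z = arccos(0.4813) = 61.23°.

61.2°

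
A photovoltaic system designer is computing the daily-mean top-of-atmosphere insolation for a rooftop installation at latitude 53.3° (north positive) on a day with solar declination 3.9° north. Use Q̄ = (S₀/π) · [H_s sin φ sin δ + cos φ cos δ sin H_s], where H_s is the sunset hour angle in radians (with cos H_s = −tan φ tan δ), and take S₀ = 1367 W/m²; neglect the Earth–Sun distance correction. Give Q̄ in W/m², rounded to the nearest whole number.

298 W/m²

−tan φ tan δ = −(1.3416)(0.0682) = -0.0915; H_s = arccos(-0.0915) = 95.25°. In radians, H_s = 1.6624.
H_s sin φ sin δ = 1.6624 × 0.8018 × 0.0680 = 0.0906.
cos φ cos δ sin H_s = 0.5976 × 0.9977 × 0.9958 = 0.5937.
Q̄ = (1367/π) × (0.0906 + 0.5937) = 435.13 × 0.6843 = 297.76 W/m².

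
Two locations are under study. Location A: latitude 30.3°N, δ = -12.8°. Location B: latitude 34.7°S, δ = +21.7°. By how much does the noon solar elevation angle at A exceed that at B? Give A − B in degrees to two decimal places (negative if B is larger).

A: 90° − |30.3 − (-12.8)| = 46.90°.
B: 90° − |-34.7 − (21.7)| = 33.60°.
A − B = 46.90 − 33.60 = 13.30°.

+13.30°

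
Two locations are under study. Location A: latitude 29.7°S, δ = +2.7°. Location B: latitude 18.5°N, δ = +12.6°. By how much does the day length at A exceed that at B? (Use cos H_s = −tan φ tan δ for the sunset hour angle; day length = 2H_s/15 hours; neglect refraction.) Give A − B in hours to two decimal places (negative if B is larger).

A: H_s = arccos(−tan -29.7° · tan 2.7°) = 88.46°, so 2H_s/15 = 11.7947 h.
B: H_s = arccos(−tan 18.5° · tan 12.6°) = 94.29°, so 2H_s/15 = 12.5720 h.
A − B = 11.7947 − 12.5720 = -0.7773 h.

-0.78 h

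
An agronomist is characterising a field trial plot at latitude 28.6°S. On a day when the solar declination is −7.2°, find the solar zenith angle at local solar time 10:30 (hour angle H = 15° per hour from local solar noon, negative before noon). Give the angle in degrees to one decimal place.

30.1°

Hour angle H = 15° × (10.5 − 12) = -22.50°.
cos θ_z = sin(-28.6°) sin(-7.2°) + cos(-28.6°) cos(-7.2°) cos(-22.50°) = 0.0600 + 0.8048 = 0.8648.
θ_z = arccos(0.8648) = 30.14°.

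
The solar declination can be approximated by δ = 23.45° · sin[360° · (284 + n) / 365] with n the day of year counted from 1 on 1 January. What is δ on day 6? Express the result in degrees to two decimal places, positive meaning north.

360 × (284 + 6) / 365 = 286.027°; sin(286.027°) = -0.9611.
δ = 23.45 × -0.9611 = -22.538° ≈ -22.54°.

-22.54°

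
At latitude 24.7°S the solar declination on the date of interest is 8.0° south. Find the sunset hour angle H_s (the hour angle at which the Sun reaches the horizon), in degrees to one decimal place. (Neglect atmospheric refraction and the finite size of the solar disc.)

93.7°

The sunset hour angle satisfies cos H_s = −tan φ tan δ = -0.0646, giving H_s = 93.70°.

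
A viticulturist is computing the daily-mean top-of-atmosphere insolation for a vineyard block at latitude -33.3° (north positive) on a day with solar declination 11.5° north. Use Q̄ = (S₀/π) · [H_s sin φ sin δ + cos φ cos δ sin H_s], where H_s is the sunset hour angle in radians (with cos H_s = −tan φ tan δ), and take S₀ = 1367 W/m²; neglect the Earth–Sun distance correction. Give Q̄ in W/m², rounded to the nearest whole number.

285 W/m²

The sunset hour angle satisfies cos H_s = −tan φ tan δ = 0.1336, giving H_s = 82.32°. In radians, H_s = 1.4368.
H_s sin φ sin δ = 1.4368 × -0.5490 × 0.1994 = -0.1573.
cos φ cos δ sin H_s = 0.8358 × 0.9799 × 0.9910 = 0.8116.
Q̄ = (1367/π) × (-0.1573 + 0.8116) = 435.13 × 0.6543 = 284.71 W/m².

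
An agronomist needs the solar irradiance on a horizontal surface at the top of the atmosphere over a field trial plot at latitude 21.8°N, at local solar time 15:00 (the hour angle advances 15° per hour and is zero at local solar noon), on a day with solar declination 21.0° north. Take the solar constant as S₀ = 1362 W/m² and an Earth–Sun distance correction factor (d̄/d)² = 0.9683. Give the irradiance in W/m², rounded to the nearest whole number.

984 W/m²

Hour angle H = 15° × (15 − 12) = 45.00°.
cos θ_z = sin φ sin δ + cos φ cos δ cos H = (0.3714)(0.3584) + (0.9285)(0.9336)(0.7071) = 0.7461.
Top-of-atmosphere irradiance = S₀ (d̄/d)² cos θ_z = 1362 × 0.9683 × 0.7461 = 983.98 W/m².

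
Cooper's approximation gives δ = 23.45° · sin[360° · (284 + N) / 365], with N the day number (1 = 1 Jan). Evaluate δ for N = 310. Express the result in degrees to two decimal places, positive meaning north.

360 × (284 + 310) / 365 = 585.863°; sin(585.863°) = -0.7177.
δ = 23.45 × -0.7177 = -16.830° ≈ -16.83°.

-16.83°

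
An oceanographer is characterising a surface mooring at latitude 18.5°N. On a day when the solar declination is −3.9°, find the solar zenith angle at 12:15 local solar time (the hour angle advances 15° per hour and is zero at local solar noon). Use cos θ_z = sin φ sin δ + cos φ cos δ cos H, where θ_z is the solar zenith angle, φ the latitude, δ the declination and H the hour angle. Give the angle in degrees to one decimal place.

Hour angle H = 15° × (12.25 − 12) = 3.75°.
cos θ_z = sin(18.5°) sin(-3.9°) + cos(18.5°) cos(-3.9°) cos(3.75°) = -0.0216 + 0.9441 = 0.9225.
θ_z = arccos(0.9225) = 22.71°.

22.7°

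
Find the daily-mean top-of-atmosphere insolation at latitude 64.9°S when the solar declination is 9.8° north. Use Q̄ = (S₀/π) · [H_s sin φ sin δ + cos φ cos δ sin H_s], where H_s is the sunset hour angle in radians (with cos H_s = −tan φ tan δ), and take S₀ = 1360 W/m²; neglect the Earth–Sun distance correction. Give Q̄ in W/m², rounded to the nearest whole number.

89 W/m²

The sunset hour angle satisfies cos H_s = −tan φ tan δ = 0.3687, giving H_s = 68.36°. In radians, H_s = 1.1931.
H_s sin φ sin δ = 1.1931 × -0.9056 × 0.1702 = -0.1839.
cos φ cos δ sin H_s = 0.4242 × 0.9854 × 0.9295 = 0.3885.
Q̄ = (1360/π) × (-0.1839 + 0.3885) = 432.90 × 0.2046 = 88.57 W/m².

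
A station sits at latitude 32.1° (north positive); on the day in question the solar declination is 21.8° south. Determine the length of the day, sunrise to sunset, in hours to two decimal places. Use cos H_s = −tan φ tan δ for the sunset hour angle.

10.06 hours

cos H_s = −tan(32.1°) · tan(-21.8°) = 0.2509, so H_s = arccos(0.2509) = 75.47°.
Day length = 2 H_s / 15° h⁻¹ = 150.94° / 15 = 10.063 h.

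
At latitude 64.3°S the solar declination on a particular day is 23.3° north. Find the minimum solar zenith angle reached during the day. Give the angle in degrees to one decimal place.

87.6°

At local solar noon the hour angle is zero, so the zenith angle is |φ − δ| = |-64.3° − (23.3°)| = 87.6°.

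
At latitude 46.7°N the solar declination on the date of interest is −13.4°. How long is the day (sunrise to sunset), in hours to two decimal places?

The sunset hour angle satisfies cos H_s = −tan φ tan δ = 0.2528, giving H_s = 75.36°.
Day length = 2 H_s / 15° h⁻¹ = 150.72° / 15 = 10.048 h.

10.05 hours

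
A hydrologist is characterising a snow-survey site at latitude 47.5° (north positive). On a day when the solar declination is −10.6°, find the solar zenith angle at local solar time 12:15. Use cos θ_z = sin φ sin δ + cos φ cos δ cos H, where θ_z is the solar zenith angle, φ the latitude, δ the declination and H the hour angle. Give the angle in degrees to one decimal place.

58.2°

Hour angle H = 15° × (12.25 − 12) = 3.75°.
With φ = 47.5°, δ = -10.6°, H = 3.75°: sin φ sin δ = -0.1356, cos φ cos δ cos H = 0.6626, so cos θ_z = 0.5270.
θ_z = arccos(0.5270) = 58.20°.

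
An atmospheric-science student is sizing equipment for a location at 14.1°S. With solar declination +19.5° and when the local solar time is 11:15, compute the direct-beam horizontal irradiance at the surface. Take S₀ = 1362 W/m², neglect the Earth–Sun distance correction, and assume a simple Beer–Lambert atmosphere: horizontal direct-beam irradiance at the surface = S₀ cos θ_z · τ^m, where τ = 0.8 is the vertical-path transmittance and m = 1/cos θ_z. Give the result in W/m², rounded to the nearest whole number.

845 W/m²

Hour angle H = 15° × (11.25 − 12) = -11.25°.
With φ = -14.1°, δ = 19.5°, H = -11.25°: sin φ sin δ = -0.0813, cos φ cos δ cos H = 0.8967, so cos θ_z = 0.8154.
Air mass m = 1/cos θ_z = 1/0.8154 = 1.226; τ^m = 0.8^1.226 = 0.7607.
Surface direct beam = 1362 × 0.8154 × 0.7607 = 844.81 W/m².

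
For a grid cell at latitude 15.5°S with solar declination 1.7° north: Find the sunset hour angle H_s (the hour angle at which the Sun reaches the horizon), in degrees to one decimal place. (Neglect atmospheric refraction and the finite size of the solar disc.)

89.5°

cos H_s = −tan(-15.5°) · tan(1.7°) = 0.0082, so H_s = arccos(0.0082) = 89.53°.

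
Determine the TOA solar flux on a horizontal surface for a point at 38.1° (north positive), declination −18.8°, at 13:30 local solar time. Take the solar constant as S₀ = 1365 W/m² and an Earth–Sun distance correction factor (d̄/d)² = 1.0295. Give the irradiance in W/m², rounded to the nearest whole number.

Hour angle H = 15° × (13.5 − 12) = 22.50°.
cos θ_z = sin φ sin δ + cos φ cos δ cos H = (0.6170)(-0.3223) + (0.7869)(0.9466)(0.9239) = 0.4893.
Top-of-atmosphere irradiance = S₀ (d̄/d)² cos θ_z = 1365 × 1.0295 × 0.4893 = 687.60 W/m².

688 W/m²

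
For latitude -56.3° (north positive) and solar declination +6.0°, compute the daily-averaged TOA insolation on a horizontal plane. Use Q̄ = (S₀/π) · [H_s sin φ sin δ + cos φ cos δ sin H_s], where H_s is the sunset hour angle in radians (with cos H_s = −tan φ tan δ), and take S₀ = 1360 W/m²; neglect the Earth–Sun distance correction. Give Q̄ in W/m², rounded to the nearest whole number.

The sunset hour angle satisfies cos H_s = −tan φ tan δ = 0.1576, giving H_s = 80.93°. In radians, H_s = 1.4125.
H_s sin φ sin δ = 1.4125 × -0.8320 × 0.1045 = -0.1228.
cos φ cos δ sin H_s = 0.5548 × 0.9945 × 0.9875 = 0.5449.
Q̄ = (1360/π) × (-0.1228 + 0.5449) = 432.90 × 0.4221 = 182.73 W/m².

183 W/m²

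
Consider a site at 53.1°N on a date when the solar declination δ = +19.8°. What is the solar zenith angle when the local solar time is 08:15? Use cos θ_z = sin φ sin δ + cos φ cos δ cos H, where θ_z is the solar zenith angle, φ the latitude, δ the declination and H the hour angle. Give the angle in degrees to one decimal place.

Hour angle H = 15° × (8.25 − 12) = -56.25°.
With φ = 53.1°, δ = 19.8°, H = -56.25°: sin φ sin δ = 0.2709, cos φ cos δ cos H = 0.3139, so cos θ_z = 0.5848.
θ_z = arccos(0.5848) = 54.21°.

54.2°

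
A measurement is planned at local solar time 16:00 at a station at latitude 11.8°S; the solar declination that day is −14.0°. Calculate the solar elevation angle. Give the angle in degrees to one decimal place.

Hour angle H = 15° × (16 − 12) = 60.00°.
cos θ_z = sin φ sin δ + cos φ cos δ cos H = (-0.2045)(-0.2419) + (0.9789)(0.9703)(0.5000) = 0.5244.
θ_z = arccos(0.5244) = 58.37°, so the elevation is 90° − 58.37° = 31.63°.

31.6°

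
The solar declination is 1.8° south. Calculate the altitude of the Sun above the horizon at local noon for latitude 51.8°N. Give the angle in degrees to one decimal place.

At local solar noon the hour angle is zero, so the elevation is 90° − |φ − δ| = 90° − |51.8° − (-1.8°)| = 90° − 53.6° = 36.4°.

36.4°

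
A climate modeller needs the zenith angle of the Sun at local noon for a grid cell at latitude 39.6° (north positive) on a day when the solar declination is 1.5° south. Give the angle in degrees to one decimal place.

At local solar noon the hour angle is zero, so the zenith angle is |φ − δ| = |39.6° − (-1.5°)| = 41.1°.

41.1°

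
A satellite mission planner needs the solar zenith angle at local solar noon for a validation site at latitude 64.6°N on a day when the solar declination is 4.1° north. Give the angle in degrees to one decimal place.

60.5°

At local solar noon the hour angle is zero, so the zenith angle is |φ − δ| = |64.6° − (4.1°)| = 60.5°.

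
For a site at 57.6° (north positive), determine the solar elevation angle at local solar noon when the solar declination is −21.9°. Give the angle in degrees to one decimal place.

10.5°

At local solar noon the hour angle is zero, so the elevation is 90° − |φ − δ| = 90° − |57.6° − (-21.9°)| = 90° − 79.5° = 10.5°.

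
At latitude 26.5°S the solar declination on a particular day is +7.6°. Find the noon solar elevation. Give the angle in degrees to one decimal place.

55.9°

At local solar noon the hour angle is zero, so the elevation is 90° − |φ − δ| = 90° − |-26.5° − (7.6°)| = 90° − 34.1° = 55.9°.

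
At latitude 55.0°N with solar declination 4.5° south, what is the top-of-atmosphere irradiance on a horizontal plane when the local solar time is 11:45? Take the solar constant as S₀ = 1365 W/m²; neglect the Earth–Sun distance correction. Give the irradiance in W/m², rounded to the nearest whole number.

691 W/m²

Hour angle H = 15° × (11.75 − 12) = -3.75°.
cos θ_z = sin φ sin δ + cos φ cos δ cos H = (0.8192)(-0.0785) + (0.5736)(0.9969)(0.9979) = 0.5063.
Top-of-atmosphere irradiance = S₀ cos θ_z = 1365 × 0.5063 = 691.10 W/m².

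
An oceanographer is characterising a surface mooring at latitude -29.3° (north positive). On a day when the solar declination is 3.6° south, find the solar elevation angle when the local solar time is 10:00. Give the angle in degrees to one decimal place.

Hour angle H = 15° × (10 − 12) = -30.00°.
cos θ_z = sin(-29.3°) sin(-3.6°) + cos(-29.3°) cos(-3.6°) cos(-30.00°) = 0.0307 + 0.7537 = 0.7844.
θ_z = arccos(0.7844) = 38.33°, so the elevation is 90° − 38.33° = 51.67°.

51.7°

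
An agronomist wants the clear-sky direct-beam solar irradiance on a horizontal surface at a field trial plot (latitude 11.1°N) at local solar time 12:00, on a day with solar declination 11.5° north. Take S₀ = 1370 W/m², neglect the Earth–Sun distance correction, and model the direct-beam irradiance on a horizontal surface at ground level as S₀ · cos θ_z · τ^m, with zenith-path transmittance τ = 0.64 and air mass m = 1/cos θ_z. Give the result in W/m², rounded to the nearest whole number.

877 W/m²

Hour angle H = 15° × (12 − 12) = 0.00°.
cos θ_z = sin φ sin δ + cos φ cos δ cos H = (0.1925)(0.1994) + (0.9813)(0.9799)(1.0000) = 1.0000.
Air mass m = 1/cos θ_z = 1/1.0000 = 1.000; τ^m = 0.64^1.000 = 0.6400.
Surface direct beam = 1370 × 1.0000 × 0.6400 = 876.80 W/m².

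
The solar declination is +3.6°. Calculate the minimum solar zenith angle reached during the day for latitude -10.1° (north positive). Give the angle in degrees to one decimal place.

At local solar noon the hour angle is zero, so the zenith angle is |φ − δ| = |-10.1° − (3.6°)| = 13.7°.

13.7°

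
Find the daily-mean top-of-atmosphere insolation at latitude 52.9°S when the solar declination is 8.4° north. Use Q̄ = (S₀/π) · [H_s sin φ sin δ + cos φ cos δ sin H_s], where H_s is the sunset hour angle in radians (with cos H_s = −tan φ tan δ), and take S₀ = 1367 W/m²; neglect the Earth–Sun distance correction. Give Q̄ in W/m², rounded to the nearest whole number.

185 W/m²

−tan φ tan δ = −(-1.3222)(0.1477) = 0.1953; H_s = arccos(0.1953) = 78.74°. In radians, H_s = 1.3743.
H_s sin φ sin δ = 1.3743 × -0.7976 × 0.1461 = -0.1601.
cos φ cos δ sin H_s = 0.6032 × 0.9893 × 0.9808 = 0.5853.
Q̄ = (1367/π) × (-0.1601 + 0.5853) = 435.13 × 0.4252 = 185.02 W/m².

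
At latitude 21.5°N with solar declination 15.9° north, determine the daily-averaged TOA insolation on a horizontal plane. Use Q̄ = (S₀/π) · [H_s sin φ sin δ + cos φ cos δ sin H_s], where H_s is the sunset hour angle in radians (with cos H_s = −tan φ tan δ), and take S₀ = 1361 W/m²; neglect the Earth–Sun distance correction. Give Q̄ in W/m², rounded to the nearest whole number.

458 W/m²

The sunset hour angle satisfies cos H_s = −tan φ tan δ = -0.1122, giving H_s = 96.44°. In radians, H_s = 1.6832.
H_s sin φ sin δ = 1.6832 × 0.3665 × 0.2740 = 0.1690.
cos φ cos δ sin H_s = 0.9304 × 0.9617 × 0.9937 = 0.8891.
Q̄ = (1361/π) × (0.1690 + 0.8891) = 433.22 × 1.0581 = 458.39 W/m².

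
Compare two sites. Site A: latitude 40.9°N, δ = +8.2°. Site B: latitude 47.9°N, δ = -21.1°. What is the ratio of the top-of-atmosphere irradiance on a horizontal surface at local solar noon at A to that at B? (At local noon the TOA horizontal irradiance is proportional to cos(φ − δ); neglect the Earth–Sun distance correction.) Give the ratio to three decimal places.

2.348

A: cos θ_z = cos(40.9° − (8.2°)) = 0.8415.
B: cos θ_z = cos(47.9° − (-21.1°)) = 0.3584.
Ratio A/B = 0.8415 / 0.3584 = 2.3479.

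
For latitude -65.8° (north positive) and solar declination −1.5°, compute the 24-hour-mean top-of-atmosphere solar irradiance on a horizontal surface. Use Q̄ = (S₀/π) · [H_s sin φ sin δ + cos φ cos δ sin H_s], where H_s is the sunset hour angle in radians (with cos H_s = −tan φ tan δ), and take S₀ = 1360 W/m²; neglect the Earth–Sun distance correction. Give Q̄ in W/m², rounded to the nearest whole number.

194 W/m²

The sunset hour angle satisfies cos H_s = −tan φ tan δ = -0.0583, giving H_s = 93.34°. In radians, H_s = 1.6291.
H_s sin φ sin δ = 1.6291 × -0.9121 × -0.0262 = 0.0389.
cos φ cos δ sin H_s = 0.4099 × 0.9997 × 0.9983 = 0.4091.
Q̄ = (1360/π) × (0.0389 + 0.4091) = 432.90 × 0.4480 = 193.94 W/m².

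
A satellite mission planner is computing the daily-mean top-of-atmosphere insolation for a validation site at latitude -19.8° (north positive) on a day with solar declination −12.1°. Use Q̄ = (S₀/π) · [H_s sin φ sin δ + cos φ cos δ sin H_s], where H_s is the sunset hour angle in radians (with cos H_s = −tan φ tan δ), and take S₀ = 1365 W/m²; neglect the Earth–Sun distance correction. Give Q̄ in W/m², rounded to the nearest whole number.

The sunset hour angle satisfies cos H_s = −tan φ tan δ = -0.0772, giving H_s = 94.43°. In radians, H_s = 1.6481.
H_s sin φ sin δ = 1.6481 × -0.3387 × -0.2096 = 0.1170.
cos φ cos δ sin H_s = 0.9409 × 0.9778 × 0.9970 = 0.9173.
Q̄ = (1365/π) × (0.1170 + 0.9173) = 434.49 × 1.0343 = 449.39 W/m².

449 W/m²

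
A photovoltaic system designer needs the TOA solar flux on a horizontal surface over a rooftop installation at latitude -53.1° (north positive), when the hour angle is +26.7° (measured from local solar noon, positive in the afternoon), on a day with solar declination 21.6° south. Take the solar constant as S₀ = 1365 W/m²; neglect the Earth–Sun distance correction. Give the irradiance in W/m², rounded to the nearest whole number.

With φ = -53.1°, δ = -21.6°, H = 26.70°: sin φ sin δ = 0.2944, cos φ cos δ cos H = 0.4987, so cos θ_z = 0.7931.
Top-of-atmosphere irradiance = S₀ cos θ_z = 1365 × 0.7931 = 1082.58 W/m².

1083 W/m²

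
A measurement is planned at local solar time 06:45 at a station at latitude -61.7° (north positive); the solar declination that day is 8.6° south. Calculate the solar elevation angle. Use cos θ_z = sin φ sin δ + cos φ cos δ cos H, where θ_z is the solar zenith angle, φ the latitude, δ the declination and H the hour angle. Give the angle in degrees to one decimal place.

Hour angle H = 15° × (6.75 − 12) = -78.75°.
cos θ_z = sin φ sin δ + cos φ cos δ cos H = (-0.8805)(-0.1495) + (0.4741)(0.9888)(0.1951) = 0.2231.
θ_z = arccos(0.2231) = 77.11°, so the elevation is 90° − 77.11° = 12.89°.

12.9°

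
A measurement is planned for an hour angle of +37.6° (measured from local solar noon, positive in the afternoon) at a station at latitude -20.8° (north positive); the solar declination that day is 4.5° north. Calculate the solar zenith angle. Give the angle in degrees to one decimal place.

With φ = -20.8°, δ = 4.5°, H = 37.60°: sin φ sin δ = -0.0279, cos φ cos δ cos H = 0.7384, so cos θ_z = 0.7105.
θ_z = arccos(0.7105) = 44.72°.

44.7°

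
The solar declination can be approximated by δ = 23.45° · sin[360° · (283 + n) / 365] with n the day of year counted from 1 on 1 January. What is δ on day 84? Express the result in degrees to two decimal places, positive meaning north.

+0.81°

360 × (283 + 84) / 365 = 361.973°; sin(361.973°) = 0.0344.
δ = 23.45 × 0.0344 = 0.807° ≈ +0.81°.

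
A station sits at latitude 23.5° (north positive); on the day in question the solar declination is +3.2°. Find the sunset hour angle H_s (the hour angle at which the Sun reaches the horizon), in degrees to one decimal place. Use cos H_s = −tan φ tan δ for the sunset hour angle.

91.4°

−tan φ tan δ = −(0.4348)(0.0559) = -0.0243; H_s = arccos(-0.0243) = 91.39°.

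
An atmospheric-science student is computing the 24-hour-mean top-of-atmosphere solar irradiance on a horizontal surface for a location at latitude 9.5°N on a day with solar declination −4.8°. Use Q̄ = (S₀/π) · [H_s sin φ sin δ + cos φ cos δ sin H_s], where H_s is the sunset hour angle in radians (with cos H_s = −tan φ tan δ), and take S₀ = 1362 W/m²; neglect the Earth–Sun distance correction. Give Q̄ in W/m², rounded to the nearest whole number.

−tan φ tan δ = −(0.1673)(-0.0840) = 0.0141; H_s = arccos(0.0141) = 89.19°. In radians, H_s = 1.5567.
H_s sin φ sin δ = 1.5567 × 0.1650 × -0.0837 = -0.0215.
cos φ cos δ sin H_s = 0.9863 × 0.9965 × 0.9999 = 0.9827.
Q̄ = (1362/π) × (-0.0215 + 0.9827) = 433.54 × 0.9612 = 416.72 W/m².

417 W/m²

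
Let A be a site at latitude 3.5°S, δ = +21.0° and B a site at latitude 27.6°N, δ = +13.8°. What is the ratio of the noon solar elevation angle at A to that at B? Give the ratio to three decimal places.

0.860

A: 90° − |-3.5 − (21.0)| = 65.50°.
B: 90° − |27.6 − (13.8)| = 76.20°.
Ratio A/B = 65.5000 / 76.2000 = 0.8596.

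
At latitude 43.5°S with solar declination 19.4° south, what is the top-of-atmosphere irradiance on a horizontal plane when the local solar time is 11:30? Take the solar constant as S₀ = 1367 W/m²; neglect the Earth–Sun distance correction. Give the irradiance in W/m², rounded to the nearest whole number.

1240 W/m²

Hour angle H = 15° × (11.5 − 12) = -7.50°.
With φ = -43.5°, δ = -19.4°, H = -7.50°: sin φ sin δ = 0.2286, cos φ cos δ cos H = 0.6783, so cos θ_z = 0.9069.
Top-of-atmosphere irradiance = S₀ cos θ_z = 1367 × 0.9069 = 1239.73 W/m².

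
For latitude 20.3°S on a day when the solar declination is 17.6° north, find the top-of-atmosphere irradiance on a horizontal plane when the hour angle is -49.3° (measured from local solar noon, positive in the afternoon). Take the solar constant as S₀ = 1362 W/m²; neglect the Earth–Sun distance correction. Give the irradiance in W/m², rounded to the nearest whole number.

With φ = -20.3°, δ = 17.6°, H = -49.30°: sin φ sin δ = -0.1049, cos φ cos δ cos H = 0.5830, so cos θ_z = 0.4781.
Top-of-atmosphere irradiance = S₀ cos θ_z = 1362 × 0.4781 = 651.17 W/m².

651 W/m²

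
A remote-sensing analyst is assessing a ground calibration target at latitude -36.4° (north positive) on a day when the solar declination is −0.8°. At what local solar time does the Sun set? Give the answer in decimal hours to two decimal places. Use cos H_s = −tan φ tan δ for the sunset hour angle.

18.04 h

cos H_s = −tan(-36.4°) · tan(-0.8°) = -0.0103, so H_s = arccos(-0.0103) = 90.59°.
Sunset is at 12 + H_s/15 = 12 + 6.039 = 18.039 h local solar time.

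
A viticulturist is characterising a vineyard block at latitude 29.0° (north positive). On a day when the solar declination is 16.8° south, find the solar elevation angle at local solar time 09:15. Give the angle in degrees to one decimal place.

Hour angle H = 15° × (9.25 − 12) = -41.25°.
cos θ_z = sin φ sin δ + cos φ cos δ cos H = (0.4848)(-0.2890) + (0.8746)(0.9573)(0.7518) = 0.4893.
θ_z = arccos(0.4893) = 60.71°, so the elevation is 90° − 60.71° = 29.29°.

29.3°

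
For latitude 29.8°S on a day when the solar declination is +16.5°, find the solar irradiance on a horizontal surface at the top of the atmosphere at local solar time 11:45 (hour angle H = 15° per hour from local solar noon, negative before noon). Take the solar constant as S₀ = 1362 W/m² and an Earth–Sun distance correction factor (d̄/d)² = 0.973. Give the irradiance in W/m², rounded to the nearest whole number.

913 W/m²

Hour angle H = 15° × (11.75 − 12) = -3.75°.
cos θ_z = sin(-29.8°) sin(16.5°) + cos(-29.8°) cos(16.5°) cos(-3.75°) = -0.1411 + 0.8302 = 0.6891.
Top-of-atmosphere irradiance = S₀ (d̄/d)² cos θ_z = 1362 × 0.973 × 0.6891 = 913.21 W/m².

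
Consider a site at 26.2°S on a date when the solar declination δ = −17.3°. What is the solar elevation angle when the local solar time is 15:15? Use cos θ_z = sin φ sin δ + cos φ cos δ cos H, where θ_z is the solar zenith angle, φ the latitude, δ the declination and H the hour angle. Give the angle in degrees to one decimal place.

44.1°

Hour angle H = 15° × (15.25 − 12) = 48.75°.
cos θ_z = sin(-26.2°) sin(-17.3°) + cos(-26.2°) cos(-17.3°) cos(48.75°) = 0.1313 + 0.5648 = 0.6961.
θ_z = arccos(0.6961) = 45.89°, so the elevation is 90° − 45.89° = 44.11°.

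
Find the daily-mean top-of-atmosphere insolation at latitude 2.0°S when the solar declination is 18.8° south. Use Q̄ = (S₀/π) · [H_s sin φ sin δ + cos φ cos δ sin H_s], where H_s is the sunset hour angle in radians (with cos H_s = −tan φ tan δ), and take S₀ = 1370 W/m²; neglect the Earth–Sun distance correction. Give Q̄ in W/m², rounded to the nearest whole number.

420 W/m²

−tan φ tan δ = −(-0.0349)(-0.3404) = -0.0119; H_s = arccos(-0.0119) = 90.68°. In radians, H_s = 1.5827.
H_s sin φ sin δ = 1.5827 × -0.0349 × -0.3223 = 0.0178.
cos φ cos δ sin H_s = 0.9994 × 0.9466 × 0.9999 = 0.9459.
Q̄ = (1370/π) × (0.0178 + 0.9459) = 436.08 × 0.9637 = 420.25 W/m².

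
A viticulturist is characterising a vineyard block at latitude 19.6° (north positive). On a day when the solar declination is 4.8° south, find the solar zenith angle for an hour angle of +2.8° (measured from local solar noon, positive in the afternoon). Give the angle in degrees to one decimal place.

24.6°

With φ = 19.6°, δ = -4.8°, H = 2.80°: sin φ sin δ = -0.0281, cos φ cos δ cos H = 0.9376, so cos θ_z = 0.9095.
θ_z = arccos(0.9095) = 24.56°.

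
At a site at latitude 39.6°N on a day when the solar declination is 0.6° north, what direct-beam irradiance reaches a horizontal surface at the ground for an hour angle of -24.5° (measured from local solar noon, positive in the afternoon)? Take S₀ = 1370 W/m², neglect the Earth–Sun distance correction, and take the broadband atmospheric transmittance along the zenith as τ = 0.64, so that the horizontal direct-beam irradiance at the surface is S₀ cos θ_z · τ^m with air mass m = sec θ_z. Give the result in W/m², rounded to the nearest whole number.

516 W/m²

With φ = 39.6°, δ = 0.6°, H = -24.50°: sin φ sin δ = 0.0067, cos φ cos δ cos H = 0.7011, so cos θ_z = 0.7078.
Air mass m = 1/cos θ_z = 1/0.7078 = 1.413; τ^m = 0.64^1.413 = 0.5323.
Surface direct beam = 1370 × 0.7078 × 0.5323 = 516.16 W/m².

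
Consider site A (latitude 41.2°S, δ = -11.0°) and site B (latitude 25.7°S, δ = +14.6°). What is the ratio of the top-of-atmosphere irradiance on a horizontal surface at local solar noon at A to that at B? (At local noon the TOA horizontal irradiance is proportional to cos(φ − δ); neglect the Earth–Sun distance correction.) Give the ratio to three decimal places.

A: cos θ_z = cos(-41.2° − (-11.0°)) = 0.8643.
B: cos θ_z = cos(-25.7° − (14.6°)) = 0.7627.
Ratio A/B = 0.8643 / 0.7627 = 1.1332.

1.133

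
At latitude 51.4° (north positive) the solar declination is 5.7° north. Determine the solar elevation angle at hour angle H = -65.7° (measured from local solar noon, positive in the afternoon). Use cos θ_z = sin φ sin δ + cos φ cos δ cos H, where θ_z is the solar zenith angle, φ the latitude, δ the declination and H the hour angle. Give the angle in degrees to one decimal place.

With φ = 51.4°, δ = 5.7°, H = -65.70°: sin φ sin δ = 0.0776, cos φ cos δ cos H = 0.2555, so cos θ_z = 0.3331.
θ_z = arccos(0.3331) = 70.54°, so the elevation is 90° − 70.54° = 19.46°.

19.5°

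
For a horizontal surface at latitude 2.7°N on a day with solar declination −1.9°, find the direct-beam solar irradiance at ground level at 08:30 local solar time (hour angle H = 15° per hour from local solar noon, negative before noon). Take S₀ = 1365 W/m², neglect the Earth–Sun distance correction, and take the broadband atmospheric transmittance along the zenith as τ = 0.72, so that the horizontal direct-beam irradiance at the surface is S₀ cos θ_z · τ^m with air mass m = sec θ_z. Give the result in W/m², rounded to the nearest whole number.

Hour angle H = 15° × (8.5 − 12) = -52.50°.
With φ = 2.7°, δ = -1.9°, H = -52.50°: sin φ sin δ = -0.0016, cos φ cos δ cos H = 0.6078, so cos θ_z = 0.6062.
Air mass m = 1/cos θ_z = 1/0.6062 = 1.650; τ^m = 0.72^1.650 = 0.5816.
Surface direct beam = 1365 × 0.6062 × 0.5816 = 481.25 W/m².

481 W/m²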